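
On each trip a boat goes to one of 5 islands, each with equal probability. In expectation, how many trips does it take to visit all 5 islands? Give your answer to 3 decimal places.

11.417

After k distinct islands have appeared, the next trip gives a new one with probability (5-k)/5, so the expected wait for the (k+1)-th is 5/(5-k).
E[T] = 5/5 + 5/4 + 5/3 + 5/2 + 5/1 = 5·H_{5}.
H_{5} = 2.2833, so E[T] = 11.4167.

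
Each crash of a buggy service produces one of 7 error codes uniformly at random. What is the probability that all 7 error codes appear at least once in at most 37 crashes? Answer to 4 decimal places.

Let A_i be the event that error code i is missing after 37 crashes. By inclusion–exclusion on the A_i,
P(all seen) = Σ_{j=0}^{7} (-1)^j C(7,j)((7-j)/7)^37
= 1.00000 - 0.02334 + 0.00008 - 0.00000 + 0.00000 - 0.00000 + 0.00000 - 0.00000
= 0.97674.

0.9767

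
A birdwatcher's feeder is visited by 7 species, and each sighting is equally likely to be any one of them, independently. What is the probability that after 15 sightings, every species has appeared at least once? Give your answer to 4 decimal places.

0.4339

By inclusion–exclusion over which species are missing,
P(all seen) = Σ_{j=0}^{7} (-1)^j C(7,j)((7-j)/7)^15
= 1.00000 - 0.69326 + 0.13499 - 0.00792 + 0.00011 - 0.00000 + 0.00000 - 0.00000
= 0.43392.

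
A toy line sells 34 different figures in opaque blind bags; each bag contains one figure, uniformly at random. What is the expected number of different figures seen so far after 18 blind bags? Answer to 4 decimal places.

For each figure, P(seen in 18 blind bags) = 1 - (33/34)^18 = 0.41571.
By linearity of expectation, E[distinct seen] = 34·(1 - (33/34)^18) = 14.13405.

14.1341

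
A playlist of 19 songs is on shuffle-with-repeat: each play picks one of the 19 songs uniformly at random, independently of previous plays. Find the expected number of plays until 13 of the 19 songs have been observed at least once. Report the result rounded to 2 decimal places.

20.86

With k distinct songs already seen, the next new one arrives after an expected 19/(19-k) plays.
Sum over k = 0,...,12: E = 19/19 + 19/18 + 19/17 + ... + 19/8 + 19/7 = 20.857.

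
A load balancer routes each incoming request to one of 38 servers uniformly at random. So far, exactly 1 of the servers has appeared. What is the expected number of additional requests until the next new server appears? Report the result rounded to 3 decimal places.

Each request yields a new server with probability (38-1)/38 = 37/38, so the wait is geometric with mean 38/37.
E = 38/37 = 1.0270.

1.027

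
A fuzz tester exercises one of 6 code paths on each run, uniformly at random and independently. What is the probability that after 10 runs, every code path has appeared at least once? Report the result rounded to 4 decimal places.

0.2718

Let A_i be the event that code path i is missing after 10 runs. By inclusion–exclusion on the A_i,
P(all seen) = Σ_{j=0}^{6} (-1)^j C(6,j)((6-j)/6)^10
= 1.00000 - 0.96903 + 0.26012 - 0.01953 + 0.00025 - 0.00000 + 0.00000
= 0.27181.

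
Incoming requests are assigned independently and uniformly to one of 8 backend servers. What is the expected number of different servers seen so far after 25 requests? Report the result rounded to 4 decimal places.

For each server, P(seen in 25 requests) = 1 - (7/8)^25 = 0.96450.
By linearity of expectation, E[distinct seen] = 8·(1 - (7/8)^25) = 7.71602.

7.7160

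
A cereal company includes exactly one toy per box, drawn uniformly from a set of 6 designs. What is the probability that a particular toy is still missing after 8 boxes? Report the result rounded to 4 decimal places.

0.2326

On each box the fixed toy fails to appear with probability 5/6.
P(still missing after 8) = (5/6)^8 = 0.23257.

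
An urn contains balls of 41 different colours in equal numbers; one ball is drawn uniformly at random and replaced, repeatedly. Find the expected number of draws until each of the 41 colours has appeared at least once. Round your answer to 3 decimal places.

The wait to go from k to k+1 distinct colours is geometric with mean 41/(41-k).
E[T] = 41/41 + 41/40 + 41/39 + ... + 41/2 + 41/1 = 41·H_{41}.
H_{41} = 4.3029, so E[T] = 176.4203.

176.420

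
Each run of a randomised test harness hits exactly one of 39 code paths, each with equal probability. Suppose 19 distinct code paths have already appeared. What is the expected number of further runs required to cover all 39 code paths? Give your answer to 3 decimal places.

140.312

From k distinct to k+1 distinct takes on average 39/(39-k) runs.
Sum over k = 19,...,38: E = 39/20 + 39/19 + 39/18 + ... + 39/2 + 39/1 = 140.3118.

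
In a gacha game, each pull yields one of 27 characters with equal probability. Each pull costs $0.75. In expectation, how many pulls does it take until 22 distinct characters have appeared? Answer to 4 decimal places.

With k distinct characters already seen, the next new one arrives after an expected 27/(27-k) pulls.
Sum over k = 0,...,21: E = 27/27 + 27/26 + 27/25 + ... + 27/7 + 27/6 = 43.41933.

43.4193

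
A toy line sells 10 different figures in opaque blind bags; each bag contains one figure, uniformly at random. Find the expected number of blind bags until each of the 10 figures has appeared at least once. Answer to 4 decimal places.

After k distinct figures have appeared, the next blind bag gives a new one with probability (10-k)/10, so the expected wait for the (k+1)-th is 10/(10-k).
E[T] = 10/10 + 10/9 + 10/8 + ... + 10/2 + 10/1 = 10·H_{10}.
H_{10} = 2.92897, so E[T] = 29.28968.

29.2897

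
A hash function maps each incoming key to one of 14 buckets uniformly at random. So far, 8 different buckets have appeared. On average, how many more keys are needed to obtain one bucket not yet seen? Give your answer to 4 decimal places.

2.3333

The number of keys until the next new bucket is geometric with success probability 6/14, so its mean is 14/6.
E = 14/6 = 2.33333.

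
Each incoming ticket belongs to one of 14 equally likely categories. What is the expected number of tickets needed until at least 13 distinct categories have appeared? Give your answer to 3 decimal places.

31.522

Going from k to k+1 distinct takes a geometric number of tickets with mean 14/(14-k).
Sum over k = 0,...,12: E = 14/14 + 14/13 + 14/12 + ... + 14/3 + 14/2 = 31.5219.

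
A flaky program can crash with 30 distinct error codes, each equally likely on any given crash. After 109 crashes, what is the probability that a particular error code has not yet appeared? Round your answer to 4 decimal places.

On each crash the fixed error code fails to appear with probability 29/30.
P(still missing after 109) = (29/30)^109 = 0.02484.

0.0248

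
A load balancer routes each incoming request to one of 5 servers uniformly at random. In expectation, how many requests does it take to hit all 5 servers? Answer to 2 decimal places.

11.42

The wait to go from k to k+1 distinct servers is geometric with mean 5/(5-k).
E[T] = 5/5 + 5/4 + 5/3 + 5/2 + 5/1 = 5·H_{5}.
H_{5} = 2.283, so E[T] = 11.417.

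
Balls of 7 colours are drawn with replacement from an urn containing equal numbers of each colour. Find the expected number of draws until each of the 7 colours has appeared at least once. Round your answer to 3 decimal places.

Split into phases: going from k distinct to k+1 distinct takes on average 7/(7-k) draws.
E[T] = 7/7 + 7/6 + 7/5 + ... + 7/2 + 7/1 = 7·H_{7}.
H_{7} = 2.5929, so E[T] = 18.1500.

18.150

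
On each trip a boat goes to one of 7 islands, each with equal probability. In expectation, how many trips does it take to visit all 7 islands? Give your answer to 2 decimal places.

18.15

Split into phases: going from k distinct to k+1 distinct takes on average 7/(7-k) trips.
E[T] = 7/7 + 7/6 + 7/5 + ... + 7/2 + 7/1 = 7·H_{7}.
H_{7} = 2.593, so E[T] = 18.150.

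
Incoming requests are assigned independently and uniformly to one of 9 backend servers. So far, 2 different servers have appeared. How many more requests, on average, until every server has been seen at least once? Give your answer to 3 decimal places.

From k distinct to k+1 distinct takes on average 9/(9-k) requests.
Sum over k = 2,...,8: E = 9/7 + 9/6 + 9/5 + ... + 9/2 + 9/1 = 23.3357.

23.336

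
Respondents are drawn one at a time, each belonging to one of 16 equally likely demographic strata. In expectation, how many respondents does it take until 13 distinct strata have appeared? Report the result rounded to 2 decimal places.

24.76

Going from k to k+1 distinct takes a geometric number of respondents with mean 16/(16-k).
Sum over k = 0,...,12: E = 16/16 + 16/15 + 16/14 + ... + 16/5 + 16/4 = 24.758.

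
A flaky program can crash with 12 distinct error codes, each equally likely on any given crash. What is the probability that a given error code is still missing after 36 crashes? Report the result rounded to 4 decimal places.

Each crash misses the fixed error code with probability (12-1)/12 = 11/12, independently.
P(still missing after 36) = (11/12)^36 = 0.04361.

0.0436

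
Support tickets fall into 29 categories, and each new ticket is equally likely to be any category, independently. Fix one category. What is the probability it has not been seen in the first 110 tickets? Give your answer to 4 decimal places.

0.0211

On each ticket the fixed category fails to appear with probability 28/29.
P(still missing after 110) = (28/29)^110 = 0.02107.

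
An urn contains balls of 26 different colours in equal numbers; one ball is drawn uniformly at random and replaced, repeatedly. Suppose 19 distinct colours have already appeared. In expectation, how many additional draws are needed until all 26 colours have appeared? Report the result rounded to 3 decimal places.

67.414

The wait to go from k to k+1 distinct colours is geometric with mean 26/(26-k).
Sum over k = 19,...,25: E = 26/7 + 26/6 + 26/5 + ... + 26/2 + 26/1 = 67.4143.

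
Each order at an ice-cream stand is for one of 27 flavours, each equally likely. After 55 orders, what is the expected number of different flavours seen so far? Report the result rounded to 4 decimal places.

23.6124

For each flavour, P(seen in 55 orders) = 1 - (26/27)^55 = 0.87453.
By linearity of expectation, E[distinct seen] = 27·(1 - (26/27)^55) = 23.61241.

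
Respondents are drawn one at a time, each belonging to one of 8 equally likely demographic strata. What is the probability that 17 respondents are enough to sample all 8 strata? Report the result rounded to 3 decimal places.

0.366

Let A_i be the event that stratum i is missing after 17 respondents. By inclusion–exclusion on the A_i,
P(all seen) = Σ_{j=0}^{8} (-1)^j C(8,j)((8-j)/8)^17
= 1.0000 - 0.8265 + 0.2105 - 0.0190 + 0.0005 - 0.0000 + 0.0000 - 0.0000 + 0.0000
= 0.3656.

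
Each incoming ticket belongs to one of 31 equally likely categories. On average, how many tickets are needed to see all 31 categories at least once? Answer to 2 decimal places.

124.84

Split into phases: going from k distinct to k+1 distinct takes on average 31/(31-k) tickets.
E[T] = 31/31 + 31/30 + 31/29 + ... + 31/2 + 31/1 = 31·H_{31}.
H_{31} = 4.027, so E[T] = 124.845.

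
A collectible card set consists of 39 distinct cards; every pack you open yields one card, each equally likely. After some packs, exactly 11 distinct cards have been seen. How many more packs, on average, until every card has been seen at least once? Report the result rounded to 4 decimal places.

153.1597

From k distinct to k+1 distinct takes on average 39/(39-k) packs.
Sum over k = 11,...,38: E = 39/28 + 39/27 + 39/26 + ... + 39/2 + 39/1 = 153.15967.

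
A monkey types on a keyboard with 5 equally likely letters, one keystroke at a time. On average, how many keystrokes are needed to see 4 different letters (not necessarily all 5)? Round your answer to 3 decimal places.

Going from k to k+1 distinct takes a geometric number of keystrokes with mean 5/(5-k).
Sum over k = 0,...,3: E = 5/5 + 5/4 + 5/3 + 5/2 = 6.4167.

6.417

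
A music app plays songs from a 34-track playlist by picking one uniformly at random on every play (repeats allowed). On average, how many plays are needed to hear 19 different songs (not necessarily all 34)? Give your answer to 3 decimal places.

27.199

With k distinct songs already seen, the next new one arrives after an expected 34/(34-k) plays.
Sum over k = 0,...,18: E = 34/34 + 34/33 + 34/32 + ... + 34/17 + 34/16 = 27.1994.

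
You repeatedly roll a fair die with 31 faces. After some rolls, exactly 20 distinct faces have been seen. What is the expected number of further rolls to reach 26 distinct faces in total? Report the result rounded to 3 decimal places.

The wait to go from k to k+1 distinct faces is geometric with mean 31/(31-k).
Sum over k = 20,...,25: E = 31/11 + 31/10 + 31/9 + 31/8 + 31/7 + 31/6 = 22.8329.

22.833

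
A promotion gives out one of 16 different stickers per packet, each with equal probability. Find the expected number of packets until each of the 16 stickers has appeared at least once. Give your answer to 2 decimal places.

Split into phases: going from k distinct to k+1 distinct takes on average 16/(16-k) packets.
E[T] = 16/16 + 16/15 + 16/14 + ... + 16/2 + 16/1 = 16·H_{16}.
H_{16} = 3.381, so E[T] = 54.092.

54.09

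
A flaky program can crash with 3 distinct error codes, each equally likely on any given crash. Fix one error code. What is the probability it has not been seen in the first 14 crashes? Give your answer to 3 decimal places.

0.003

On each crash the fixed error code fails to appear with probability 2/3.
P(still missing after 14) = (2/3)^14 = 0.0034.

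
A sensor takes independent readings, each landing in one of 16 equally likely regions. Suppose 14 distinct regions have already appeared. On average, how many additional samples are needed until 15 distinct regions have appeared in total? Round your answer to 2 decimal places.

8.00

With k distinct regions already seen, the next new one takes an expected 16/(16-k) samples.
Only the k = 14 term is needed: E = 16/2 = 8.000.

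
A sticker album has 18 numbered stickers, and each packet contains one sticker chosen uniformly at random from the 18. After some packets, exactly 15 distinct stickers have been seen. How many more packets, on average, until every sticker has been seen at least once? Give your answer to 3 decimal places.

With k distinct stickers already seen, the next new one takes an expected 18/(18-k) packets.
Sum over k = 15,...,17: E = 18/3 + 18/2 + 18/1 = 33.0000.

33.000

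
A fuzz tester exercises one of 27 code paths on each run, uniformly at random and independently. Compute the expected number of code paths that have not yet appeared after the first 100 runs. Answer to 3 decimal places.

For each code path, P(unseen after 100) = (26/27)^100 = 0.0230.
By linearity of expectation, E[unseen] = 27·(26/27)^100 = 0.6199.

0.620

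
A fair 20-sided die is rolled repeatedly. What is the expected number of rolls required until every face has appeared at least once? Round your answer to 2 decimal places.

Split into phases: going from k distinct to k+1 distinct takes on average 20/(20-k) rolls.
E[T] = 20/20 + 20/19 + 20/18 + ... + 20/2 + 20/1 = 20·H_{20}.
H_{20} = 3.598, so E[T] = 71.955.

71.95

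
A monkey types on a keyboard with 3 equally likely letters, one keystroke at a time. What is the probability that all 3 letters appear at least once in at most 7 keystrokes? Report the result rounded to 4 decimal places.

By inclusion–exclusion over which letters are missing,
P(all seen) = Σ_{j=0}^{3} (-1)^j C(3,j)((3-j)/3)^7
= 1.00000 - 0.17558 + 0.00137 - 0.00000
= 0.82579.

0.8258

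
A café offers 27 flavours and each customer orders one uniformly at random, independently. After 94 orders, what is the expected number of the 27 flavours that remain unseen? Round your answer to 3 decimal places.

For each flavour, P(unseen after 94) = (26/27)^94 = 0.0288.
By linearity of expectation, E[unseen] = 27·(26/27)^94 = 0.7774.

0.777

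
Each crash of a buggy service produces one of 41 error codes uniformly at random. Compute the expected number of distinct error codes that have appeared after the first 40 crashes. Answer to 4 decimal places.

For each error code, P(seen in 40 crashes) = 1 - (40/41)^40 = 0.62757.
By linearity of expectation, E[distinct seen] = 41·(1 - (40/41)^40) = 25.73034.

25.7303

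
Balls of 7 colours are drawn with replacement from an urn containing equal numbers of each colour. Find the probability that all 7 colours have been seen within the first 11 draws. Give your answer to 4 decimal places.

Let A_i be the event that colour i is missing after 11 draws. By inclusion–exclusion on the A_i,
P(all seen) = Σ_{j=0}^{7} (-1)^j C(7,j)((7-j)/7)^11
= 1.00000 - 1.28435 + 0.51857 - 0.07424 + 0.00314 - 0.00002 + 0.00000 - 0.00000
= 0.16310.

0.1631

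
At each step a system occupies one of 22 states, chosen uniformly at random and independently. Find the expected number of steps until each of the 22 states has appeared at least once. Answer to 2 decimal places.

81.20

After k distinct states have appeared, the next step gives a new one with probability (22-k)/22, so the expected wait for the (k+1)-th is 22/(22-k).
E[T] = 22/22 + 22/21 + 22/20 + ... + 22/2 + 22/1 = 22·H_{22}.
H_{22} = 3.691, so E[T] = 81.198.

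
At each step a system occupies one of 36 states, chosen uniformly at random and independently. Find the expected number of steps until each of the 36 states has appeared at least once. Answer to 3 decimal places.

Split into phases: going from k distinct to k+1 distinct takes on average 36/(36-k) steps.
E[T] = 36/36 + 36/35 + 36/34 + ... + 36/2 + 36/1 = 36·H_{36}.
H_{36} = 4.1746, so E[T] = 150.2841.

150.284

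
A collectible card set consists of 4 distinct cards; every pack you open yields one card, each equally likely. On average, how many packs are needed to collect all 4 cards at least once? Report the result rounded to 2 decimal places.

8.33

Split into phases: going from k distinct to k+1 distinct takes on average 4/(4-k) packs.
E[T] = 4/4 + 4/3 + 4/2 + 4/1 = 4·H_{4}.
H_{4} = 2.083, so E[T] = 8.333.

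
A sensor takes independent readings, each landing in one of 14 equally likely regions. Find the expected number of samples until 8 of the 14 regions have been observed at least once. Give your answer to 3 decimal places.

11.222

Going from k to k+1 distinct takes a geometric number of samples with mean 14/(14-k).
Sum over k = 0,...,7: E = 14/14 + 14/13 + 14/12 + ... + 14/8 + 14/7 = 11.2219.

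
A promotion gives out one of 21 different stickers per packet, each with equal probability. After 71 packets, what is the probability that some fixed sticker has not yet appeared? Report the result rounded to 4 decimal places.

0.0313

On each packet the fixed sticker fails to appear with probability 20/21.
P(still missing after 71) = (20/21)^71 = 0.03130.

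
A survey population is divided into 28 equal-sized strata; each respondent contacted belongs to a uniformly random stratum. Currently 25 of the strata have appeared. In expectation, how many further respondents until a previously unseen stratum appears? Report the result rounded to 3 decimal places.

9.333

The number of respondents until the next new stratum is geometric with success probability 3/28, so its mean is 28/3.
E = 28/3 = 9.3333.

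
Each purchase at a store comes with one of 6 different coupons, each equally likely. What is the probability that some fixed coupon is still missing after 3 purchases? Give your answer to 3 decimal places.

0.579

Each purchase misses the fixed coupon with probability (6-1)/6 = 5/6, independently.
P(still missing after 3) = (5/6)^3 = 0.5787.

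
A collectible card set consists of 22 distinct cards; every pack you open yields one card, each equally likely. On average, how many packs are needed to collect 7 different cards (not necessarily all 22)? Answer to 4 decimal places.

With k distinct cards already seen, the next new one arrives after an expected 22/(22-k) packs.
Sum over k = 0,...,6: E = 22/22 + 22/21 + 22/20 + ... + 22/17 + 22/16 = 8.19685.

8.1969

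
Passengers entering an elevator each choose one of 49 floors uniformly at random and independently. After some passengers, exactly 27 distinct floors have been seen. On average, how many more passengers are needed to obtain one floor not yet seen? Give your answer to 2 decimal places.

2.23

Each passenger yields a new floor with probability (49-27)/49 = 22/49, so the wait is geometric with mean 49/22.
E = 49/22 = 2.227.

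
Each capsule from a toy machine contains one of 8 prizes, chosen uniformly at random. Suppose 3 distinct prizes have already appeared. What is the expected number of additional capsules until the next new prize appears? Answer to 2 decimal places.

1.60

The number of capsules until the next new prize is geometric with success probability 5/8, so its mean is 8/5.
E = 8/5 = 1.600.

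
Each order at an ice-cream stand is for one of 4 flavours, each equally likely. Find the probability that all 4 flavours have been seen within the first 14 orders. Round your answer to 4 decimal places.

By inclusion–exclusion over which flavours are missing,
P(all seen) = Σ_{j=0}^{4} (-1)^j C(4,j)((4-j)/4)^14
= 1.00000 - 0.07127 + 0.00037 - 0.00000 + 0.00000
= 0.92909.

0.9291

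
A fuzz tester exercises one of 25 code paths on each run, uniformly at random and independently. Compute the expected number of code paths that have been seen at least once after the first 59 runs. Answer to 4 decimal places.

For each code path, P(seen in 59 runs) = 1 - (24/25)^59 = 0.91005.
By linearity of expectation, E[distinct seen] = 25·(1 - (24/25)^59) = 22.75124.

22.7512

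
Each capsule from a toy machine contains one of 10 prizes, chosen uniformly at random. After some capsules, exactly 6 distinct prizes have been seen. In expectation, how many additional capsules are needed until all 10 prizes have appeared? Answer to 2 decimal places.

20.83

With k distinct prizes already seen, the next new one takes an expected 10/(10-k) capsules.
Sum over k = 6,...,9: E = 10/4 + 10/3 + 10/2 + 10/1 = 20.833.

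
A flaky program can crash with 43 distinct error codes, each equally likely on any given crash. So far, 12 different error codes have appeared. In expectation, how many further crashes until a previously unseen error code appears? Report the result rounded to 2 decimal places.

1.39

The number of crashes until the next new error code is geometric with success probability 31/43, so its mean is 43/31.
E = 43/31 = 1.387.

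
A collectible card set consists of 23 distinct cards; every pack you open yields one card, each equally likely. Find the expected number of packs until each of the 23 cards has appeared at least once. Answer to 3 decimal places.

Split into phases: going from k distinct to k+1 distinct takes on average 23/(23-k) packs.
E[T] = 23/23 + 23/22 + 23/21 + ... + 23/2 + 23/1 = 23·H_{23}.
H_{23} = 3.7343, so E[T] = 85.8887.

85.889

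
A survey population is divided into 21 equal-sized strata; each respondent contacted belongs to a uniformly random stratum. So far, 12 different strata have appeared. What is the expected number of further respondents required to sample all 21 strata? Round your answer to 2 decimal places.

The wait to go from k to k+1 distinct strata is geometric with mean 21/(21-k).
Sum over k = 12,...,20: E = 21/9 + 21/8 + 21/7 + ... + 21/2 + 21/1 = 59.408.

59.41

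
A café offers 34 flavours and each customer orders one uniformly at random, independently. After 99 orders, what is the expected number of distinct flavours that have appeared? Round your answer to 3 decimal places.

32.230

For each flavour, P(seen in 99 orders) = 1 - (33/34)^99 = 0.9479.
By linearity of expectation, E[distinct seen] = 34·(1 - (33/34)^99) = 32.2301.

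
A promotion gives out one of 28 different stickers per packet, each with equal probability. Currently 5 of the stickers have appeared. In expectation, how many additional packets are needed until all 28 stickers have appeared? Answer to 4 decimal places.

The wait to go from k to k+1 distinct stickers is geometric with mean 28/(28-k).
Sum over k = 5,...,27: E = 28/23 + 28/22 + 28/21 + ... + 28/2 + 28/1 = 104.56016.

104.5602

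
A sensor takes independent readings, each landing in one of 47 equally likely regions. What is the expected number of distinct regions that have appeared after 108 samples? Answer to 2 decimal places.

42.39

For each region, P(seen in 108 samples) = 1 - (46/47)^108 = 0.902.
By linearity of expectation, E[distinct seen] = 47·(1 - (46/47)^108) = 42.393.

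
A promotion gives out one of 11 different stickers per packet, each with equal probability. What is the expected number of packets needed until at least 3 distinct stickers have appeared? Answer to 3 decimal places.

With k distinct stickers already seen, the next new one arrives after an expected 11/(11-k) packets.
Sum over k = 0,...,2: E = 11/11 + 11/10 + 11/9 = 3.3222.

3.322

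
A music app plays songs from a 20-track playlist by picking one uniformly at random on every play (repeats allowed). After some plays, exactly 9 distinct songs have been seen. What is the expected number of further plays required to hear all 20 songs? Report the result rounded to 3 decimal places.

60.398

With k distinct songs already seen, the next new one takes an expected 20/(20-k) plays.
Sum over k = 9,...,19: E = 20/11 + 20/10 + 20/9 + ... + 20/2 + 20/1 = 60.3975.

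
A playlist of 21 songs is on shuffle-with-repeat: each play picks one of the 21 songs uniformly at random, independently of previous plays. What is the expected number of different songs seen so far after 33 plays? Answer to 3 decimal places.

For each song, P(seen in 33 plays) = 1 - (20/21)^33 = 0.8001.
By linearity of expectation, E[distinct seen] = 21·(1 - (20/21)^33) = 16.8027.

16.803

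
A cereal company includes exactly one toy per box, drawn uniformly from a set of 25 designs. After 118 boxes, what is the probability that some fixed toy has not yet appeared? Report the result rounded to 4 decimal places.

On each box the fixed toy fails to appear with probability 24/25.
P(still missing after 118) = (24/25)^118 = 0.00809.

0.0081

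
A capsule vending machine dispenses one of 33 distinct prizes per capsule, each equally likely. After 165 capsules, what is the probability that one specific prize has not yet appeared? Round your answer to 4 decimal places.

0.0062

On each capsule the fixed prize fails to appear with probability 32/33.
P(still missing after 165) = (32/33)^165 = 0.00624.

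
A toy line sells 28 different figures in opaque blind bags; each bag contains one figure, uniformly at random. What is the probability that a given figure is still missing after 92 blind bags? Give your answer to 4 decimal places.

Each blind bag misses the fixed figure with probability (28-1)/28 = 27/28, independently.
P(still missing after 92) = (27/28)^92 = 0.03523.

0.0352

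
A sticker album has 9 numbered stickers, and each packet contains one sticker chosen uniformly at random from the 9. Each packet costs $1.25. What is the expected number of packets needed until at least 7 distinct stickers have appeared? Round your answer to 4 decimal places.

11.9607

Going from k to k+1 distinct takes a geometric number of packets with mean 9/(9-k).
Sum over k = 0,...,6: E = 9/9 + 9/8 + 9/7 + ... + 9/4 + 9/3 = 11.96071.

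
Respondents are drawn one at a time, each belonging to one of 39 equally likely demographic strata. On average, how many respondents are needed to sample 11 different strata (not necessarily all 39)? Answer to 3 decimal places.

12.729

With k distinct strata already seen, the next new one arrives after an expected 39/(39-k) respondents.
Sum over k = 0,...,10: E = 39/39 + 39/38 + 39/37 + ... + 39/30 + 39/29 = 12.7285.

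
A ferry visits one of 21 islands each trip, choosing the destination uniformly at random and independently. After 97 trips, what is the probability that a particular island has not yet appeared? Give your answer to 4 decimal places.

On each trip the fixed island fails to appear with probability 20/21.
P(still missing after 97) = (20/21)^97 = 0.00880.

0.0088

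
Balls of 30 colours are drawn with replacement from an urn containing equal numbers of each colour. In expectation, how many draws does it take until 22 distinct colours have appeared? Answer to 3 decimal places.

With k distinct colours already seen, the next new one arrives after an expected 30/(30-k) draws.
Sum over k = 0,...,21: E = 30/30 + 30/29 + 30/28 + ... + 30/10 + 30/9 = 38.3139.

38.314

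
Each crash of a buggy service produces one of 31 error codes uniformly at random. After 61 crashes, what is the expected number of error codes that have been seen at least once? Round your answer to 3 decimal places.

26.805

For each error code, P(seen in 61 crashes) = 1 - (30/31)^61 = 0.8647.
By linearity of expectation, E[distinct seen] = 31·(1 - (30/31)^61) = 26.8054.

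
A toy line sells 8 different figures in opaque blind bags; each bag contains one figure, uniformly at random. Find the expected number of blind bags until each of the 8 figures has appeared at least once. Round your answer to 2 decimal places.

21.74

The wait to go from k to k+1 distinct figures is geometric with mean 8/(8-k).
E[T] = 8/8 + 8/7 + 8/6 + ... + 8/2 + 8/1 = 8·H_{8}.
H_{8} = 2.718, so E[T] = 21.743.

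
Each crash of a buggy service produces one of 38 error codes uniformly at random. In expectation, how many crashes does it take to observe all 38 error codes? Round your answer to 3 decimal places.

The wait to go from k to k+1 distinct error codes is geometric with mean 38/(38-k).
E[T] = 38/38 + 38/37 + 38/36 + ... + 38/2 + 38/1 = 38·H_{38}.
H_{38} = 4.2279, so E[T] = 160.6603.

160.660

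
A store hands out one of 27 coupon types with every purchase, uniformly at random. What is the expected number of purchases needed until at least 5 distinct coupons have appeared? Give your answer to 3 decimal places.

5.417

With k distinct coupons already seen, the next new one arrives after an expected 27/(27-k) purchases.
Sum over k = 0,...,4: E = 27/27 + 27/26 + 27/25 + 27/24 + 27/23 = 5.4174.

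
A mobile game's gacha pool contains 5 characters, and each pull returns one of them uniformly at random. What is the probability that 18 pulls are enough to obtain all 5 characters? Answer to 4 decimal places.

0.9109

By inclusion–exclusion over which characters are missing,
P(all seen) = Σ_{j=0}^{5} (-1)^j C(5,j)((5-j)/5)^18
= 1.00000 - 0.09007 + 0.00102 - 0.00000 + 0.00000 - 0.00000
= 0.91094.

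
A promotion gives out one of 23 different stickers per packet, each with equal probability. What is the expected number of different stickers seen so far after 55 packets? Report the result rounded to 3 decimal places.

For each sticker, P(seen in 55 packets) = 1 - (22/23)^55 = 0.9133.
By linearity of expectation, E[distinct seen] = 23·(1 - (22/23)^55) = 21.0050.

21.005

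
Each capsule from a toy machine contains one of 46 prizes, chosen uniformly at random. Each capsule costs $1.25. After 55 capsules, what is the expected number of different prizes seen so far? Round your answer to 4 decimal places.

For each prize, P(seen in 55 capsules) = 1 - (45/46)^55 = 0.70146.
By linearity of expectation, E[distinct seen] = 46·(1 - (45/46)^55) = 32.26700.

32.2670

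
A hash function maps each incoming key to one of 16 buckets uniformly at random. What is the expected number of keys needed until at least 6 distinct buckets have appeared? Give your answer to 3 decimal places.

7.228

Going from k to k+1 distinct takes a geometric number of keys with mean 16/(16-k).
Sum over k = 0,...,5: E = 16/16 + 16/15 + 16/14 + 16/13 + 16/12 + 16/11 = 7.2282.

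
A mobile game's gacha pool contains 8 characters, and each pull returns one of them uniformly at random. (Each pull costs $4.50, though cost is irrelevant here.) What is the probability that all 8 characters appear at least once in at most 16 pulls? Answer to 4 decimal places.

By inclusion–exclusion over which characters are missing,
P(all seen) = Σ_{j=0}^{8} (-1)^j C(8,j)((8-j)/8)^16
= 1.00000 - 0.94454 + 0.28063 - 0.03036 + 0.00107 - 0.00001 + 0.00000 - 0.00000 + 0.00000
= 0.30680.

0.3068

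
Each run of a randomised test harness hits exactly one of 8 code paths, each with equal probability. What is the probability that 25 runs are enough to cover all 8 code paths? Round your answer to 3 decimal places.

0.737

By inclusion–exclusion over which code paths are missing,
P(all seen) = Σ_{j=0}^{8} (-1)^j C(8,j)((8-j)/8)^25
= 1.0000 - 0.2840 + 0.0211 - 0.0004 + 0.0000 - 0.0000 + 0.0000 - 0.0000 + 0.0000
= 0.7366.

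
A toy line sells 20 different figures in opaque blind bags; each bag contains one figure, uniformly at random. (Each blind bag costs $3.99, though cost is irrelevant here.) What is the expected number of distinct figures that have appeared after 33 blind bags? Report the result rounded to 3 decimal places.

For each figure, P(seen in 33 blind bags) = 1 - (19/20)^33 = 0.8160.
By linearity of expectation, E[distinct seen] = 20·(1 - (19/20)^33) = 16.3195.

16.319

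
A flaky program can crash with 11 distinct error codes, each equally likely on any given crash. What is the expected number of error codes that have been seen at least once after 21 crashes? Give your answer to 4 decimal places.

9.5136

For each error code, P(seen in 21 crashes) = 1 - (10/11)^21 = 0.86487.
By linearity of expectation, E[distinct seen] = 11·(1 - (10/11)^21) = 9.51356.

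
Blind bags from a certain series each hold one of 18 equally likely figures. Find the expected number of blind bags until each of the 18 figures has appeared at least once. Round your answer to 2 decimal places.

The wait to go from k to k+1 distinct figures is geometric with mean 18/(18-k).
E[T] = 18/18 + 18/17 + 18/16 + ... + 18/2 + 18/1 = 18·H_{18}.
H_{18} = 3.495, so E[T] = 62.912.

62.91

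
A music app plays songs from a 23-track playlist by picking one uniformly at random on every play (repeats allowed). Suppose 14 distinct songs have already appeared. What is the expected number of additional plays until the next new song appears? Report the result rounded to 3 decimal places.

The number of plays until the next new song is geometric with success probability 9/23, so its mean is 23/9.
E = 23/9 = 2.5556.

2.556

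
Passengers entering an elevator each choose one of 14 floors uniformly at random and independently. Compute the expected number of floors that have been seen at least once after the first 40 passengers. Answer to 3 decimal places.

For each floor, P(seen in 40 passengers) = 1 - (13/14)^40 = 0.9484.
By linearity of expectation, E[distinct seen] = 14·(1 - (13/14)^40) = 13.2777.

13.278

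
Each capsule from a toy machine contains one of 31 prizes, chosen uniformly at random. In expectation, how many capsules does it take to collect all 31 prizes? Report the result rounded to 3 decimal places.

124.845

The wait to go from k to k+1 distinct prizes is geometric with mean 31/(31-k).
E[T] = 31/31 + 31/30 + 31/29 + ... + 31/2 + 31/1 = 31·H_{31}.
H_{31} = 4.0272, so E[T] = 124.8446.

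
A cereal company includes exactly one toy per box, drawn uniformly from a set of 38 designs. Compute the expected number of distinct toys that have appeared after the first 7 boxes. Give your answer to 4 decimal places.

6.4710

For each toy, P(seen in 7 boxes) = 1 - (37/38)^7 = 0.17029.
By linearity of expectation, E[distinct seen] = 38·(1 - (37/38)^7) = 6.47098.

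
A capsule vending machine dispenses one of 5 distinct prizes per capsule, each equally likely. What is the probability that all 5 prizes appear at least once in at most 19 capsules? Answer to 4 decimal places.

Let A_i be the event that prize i is missing after 19 capsules. By inclusion–exclusion on the A_i,
P(all seen) = Σ_{j=0}^{5} (-1)^j C(5,j)((5-j)/5)^19
= 1.00000 - 0.07206 + 0.00061 - 0.00000 + 0.00000 - 0.00000
= 0.92855.

0.9286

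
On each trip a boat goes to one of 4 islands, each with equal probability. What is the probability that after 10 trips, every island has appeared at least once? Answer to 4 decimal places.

0.7806

By inclusion–exclusion over which islands are missing,
P(all seen) = Σ_{j=0}^{4} (-1)^j C(4,j)((4-j)/4)^10
= 1.00000 - 0.22525 + 0.00586 - 0.00000 + 0.00000
= 0.78060.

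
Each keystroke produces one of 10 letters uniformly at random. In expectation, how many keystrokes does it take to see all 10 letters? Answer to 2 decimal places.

29.29

Split into phases: going from k distinct to k+1 distinct takes on average 10/(10-k) keystrokes.
E[T] = 10/10 + 10/9 + 10/8 + ... + 10/2 + 10/1 = 10·H_{10}.
H_{10} = 2.929, so E[T] = 29.290.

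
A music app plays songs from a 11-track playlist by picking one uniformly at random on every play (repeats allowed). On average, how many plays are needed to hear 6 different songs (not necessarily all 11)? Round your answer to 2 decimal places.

8.10

Going from k to k+1 distinct takes a geometric number of plays with mean 11/(11-k).
Sum over k = 0,...,5: E = 11/11 + 11/10 + 11/9 + 11/8 + 11/7 + 11/6 = 8.102.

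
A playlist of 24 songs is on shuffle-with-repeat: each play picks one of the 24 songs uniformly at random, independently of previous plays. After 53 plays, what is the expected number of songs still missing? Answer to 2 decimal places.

For each song, P(unseen after 53) = (23/24)^53 = 0.105.
By linearity of expectation, E[unseen] = 24·(23/24)^53 = 2.515.

2.52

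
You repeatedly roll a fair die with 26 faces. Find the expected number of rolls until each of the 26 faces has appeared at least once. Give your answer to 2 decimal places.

100.21

After k distinct faces have appeared, the next roll gives a new one with probability (26-k)/26, so the expected wait for the (k+1)-th is 26/(26-k).
E[T] = 26/26 + 26/25 + 26/24 + ... + 26/2 + 26/1 = 26·H_{26}.
H_{26} = 3.854, so E[T] = 100.215.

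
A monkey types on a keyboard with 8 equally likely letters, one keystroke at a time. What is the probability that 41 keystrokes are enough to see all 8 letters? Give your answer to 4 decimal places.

By inclusion–exclusion over which letters are missing,
P(all seen) = Σ_{j=0}^{8} (-1)^j C(8,j)((8-j)/8)^41
= 1.00000 - 0.03353 + 0.00021 - 0.00000 + 0.00000 - 0.00000 + 0.00000 - 0.00000 + 0.00000
= 0.96668.

0.9667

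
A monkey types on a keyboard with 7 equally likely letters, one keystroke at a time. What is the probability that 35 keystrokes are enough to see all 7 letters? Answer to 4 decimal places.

By inclusion–exclusion over which letters are missing,
P(all seen) = Σ_{j=0}^{7} (-1)^j C(7,j)((7-j)/7)^35
= 1.00000 - 0.03177 + 0.00016 - 0.00000 + 0.00000 - 0.00000 + 0.00000 - 0.00000
= 0.96840.

0.9684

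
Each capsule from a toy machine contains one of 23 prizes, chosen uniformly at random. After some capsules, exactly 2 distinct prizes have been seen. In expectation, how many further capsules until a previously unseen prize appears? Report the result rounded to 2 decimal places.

1.10

Each capsule yields a new prize with probability (23-2)/23 = 21/23, so the wait is geometric with mean 23/21.
E = 23/21 = 1.095.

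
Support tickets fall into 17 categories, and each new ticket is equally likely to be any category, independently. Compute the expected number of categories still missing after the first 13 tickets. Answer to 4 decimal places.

For each category, P(unseen after 13) = (16/17)^13 = 0.45470.
By linearity of expectation, E[unseen] = 17·(16/17)^13 = 7.72988.

7.7299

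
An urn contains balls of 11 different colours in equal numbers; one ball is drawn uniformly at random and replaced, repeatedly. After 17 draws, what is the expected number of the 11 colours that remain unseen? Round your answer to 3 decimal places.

2.176

For each colour, P(unseen after 17) = (10/11)^17 = 0.1978.
By linearity of expectation, E[unseen] = 11·(10/11)^17 = 2.1763.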